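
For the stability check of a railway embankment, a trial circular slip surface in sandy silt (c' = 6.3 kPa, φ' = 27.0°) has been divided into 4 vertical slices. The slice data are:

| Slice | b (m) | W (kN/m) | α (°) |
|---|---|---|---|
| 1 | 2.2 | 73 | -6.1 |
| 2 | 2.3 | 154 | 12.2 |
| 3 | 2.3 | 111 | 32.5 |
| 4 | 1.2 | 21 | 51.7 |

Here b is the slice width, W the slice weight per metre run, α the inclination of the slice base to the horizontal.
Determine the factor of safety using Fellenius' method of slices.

FS = 2.24

Ordinary method of slices: FS = Σ[c'·Δl_i + (W_i cosα_i)·tanφ'] / Σ W_i sinα_i, with Δl_i = b_i / cosα_i.
Slice 1: Δl = 2.2/cos(-6.1°) = 2.213 m; N'_1 = 73·cos(-6.1°) = 72.6; c'Δl = 13.94; W sinα = -7.8
Slice 2: Δl = 2.3/cos12.2° = 2.353 m; N'_2 = 154·cos12.2° = 150.5; c'Δl = 14.82; W sinα = 32.5
Slice 3: Δl = 2.3/cos32.5° = 2.727 m; N'_3 = 111·cos32.5° = 93.6; c'Δl = 17.18; W sinα = 59.6
Slice 4: Δl = 1.2/cos51.7° = 1.936 m; N'_4 = 21·cos51.7° = 13.0; c'Δl = 12.20; W sinα = 16.5
Σc'Δl = 58.1 kN/m; ΣN' = 329.7 kN/m; ΣW sinα = 100.9 kN/m
Resisting = 58.1 + 329.7·tan27.0° = 58.1 + 168.0 = 226.2 kN/m
FS = 226.2 / 100.9 = 2.241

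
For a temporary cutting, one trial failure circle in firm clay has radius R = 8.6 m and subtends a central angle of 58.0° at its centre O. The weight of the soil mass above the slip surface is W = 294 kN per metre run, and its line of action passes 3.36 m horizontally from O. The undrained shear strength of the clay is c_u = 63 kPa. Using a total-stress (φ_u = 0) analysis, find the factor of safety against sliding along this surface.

FS = 4.77

Taking moments about the centre O, the resisting moment is provided by the undrained shear strength acting along the arc:
Arc length L_a = R·θ = 8.6·(58.0°·π/180) = 8.6·1.0123 = 8.71 m
M_R = c_u·L_a·R = 63·8.71·8.6 = 4716.7 kN·m/m
M_D = W·d = 294·3.36 = 987.8 kN·m/m
FS = M_R / M_D = 4716.7 / 987.8 = 4.775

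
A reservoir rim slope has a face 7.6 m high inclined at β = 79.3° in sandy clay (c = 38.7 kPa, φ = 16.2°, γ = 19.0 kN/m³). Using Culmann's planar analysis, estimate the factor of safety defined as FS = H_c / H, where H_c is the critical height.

H_c = (4c/γ) · sinβ cosφ / [1 − cos(β − φ)]
    = (4·38.7/19.0) · sin79.3°·cos16.2° / [1 − cos63.1°]
    = 8.147 · 0.9436 / 0.5476 = 14.04 m
FS = H_c / H = 14.04 / 7.6 = 1.847

FS = 1.85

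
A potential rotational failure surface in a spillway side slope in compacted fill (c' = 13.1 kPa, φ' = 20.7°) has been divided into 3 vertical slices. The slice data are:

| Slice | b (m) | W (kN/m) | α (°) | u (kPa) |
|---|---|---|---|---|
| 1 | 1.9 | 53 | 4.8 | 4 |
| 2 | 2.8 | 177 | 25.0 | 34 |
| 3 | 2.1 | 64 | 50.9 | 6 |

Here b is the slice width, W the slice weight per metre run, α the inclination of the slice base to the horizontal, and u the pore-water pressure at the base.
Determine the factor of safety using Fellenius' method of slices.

Ordinary method of slices: FS = Σ[c'·Δl_i + (W_i cosα_i − u_i·Δl_i)·tanφ'] / Σ W_i sinα_i, with Δl_i = b_i / cosα_i.
Slice 1: Δl = 1.9/cos4.8° = 1.907 m; N'_1 = 53·cos4.8° − 4·1.907 = 45.2; c'Δl = 24.98; W sinα = 4.4
Slice 2: Δl = 2.8/cos25.0° = 3.089 m; N'_2 = 177·cos25.0° − 34·3.089 = 55.4; c'Δl = 40.47; W sinα = 74.8
Slice 3: Δl = 2.1/cos50.9° = 3.330 m; N'_3 = 64·cos50.9° − 6·3.330 = 20.4; c'Δl = 43.62; W sinα = 49.7
Σc'Δl = 109.1 kN/m; ΣN' = 120.9 kN/m; ΣW sinα = 128.9 kN/m
Resisting = 109.1 + 120.9·tan20.7° = 109.1 + 45.7 = 154.8 kN/m
FS = 154.8 / 128.9 = 1.201

FS = 1.20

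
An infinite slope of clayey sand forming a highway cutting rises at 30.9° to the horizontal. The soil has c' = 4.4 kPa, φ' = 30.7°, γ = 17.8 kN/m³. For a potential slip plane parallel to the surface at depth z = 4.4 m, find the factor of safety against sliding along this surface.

For an infinite slope with a slip plane parallel to the surface (no pore pressure): FS = [c' + γz cos²β tanφ'] / [γz sinβ cosβ].
γz = 17.8·4.4 = 78.32 kN/m²
Numerator = 4.4 + 78.32·cos²30.9°·tan30.7° = 4.4 + 78.32·0.7363·0.5938 = 38.639 kPa
Denominator = 78.32·sin30.9°·cos30.9° = 78.32·0.5135·0.8581 = 34.512 kPa
FS = 38.639 / 34.512 = 1.120

FS = 1.12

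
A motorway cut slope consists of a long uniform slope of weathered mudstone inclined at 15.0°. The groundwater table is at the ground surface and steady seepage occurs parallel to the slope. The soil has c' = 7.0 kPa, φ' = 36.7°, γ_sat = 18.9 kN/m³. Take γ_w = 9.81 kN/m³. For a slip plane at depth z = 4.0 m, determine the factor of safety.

FS = 1.71

With seepage parallel to the slope and the water table at the surface, the effective normal stress on the slip plane uses the buoyant unit weight γ' = γ_sat − γ_w while the driving shear stress uses γ_sat:
FS = [c' + γ' z cos²β tanφ'] / [γ_sat z sinβ cosβ]
γ' = 18.9 − 9.81 = 9.09 kN/m³
Numerator = 7.0 + 9.09·4.0·cos²15.0°·tan36.7° = 7.0 + 9.09·4.0·0.9330·0.7454 = 32.286 kPa
Denominator = 18.9·4.0·sin15.0°·cos15.0° = 18.9·4.0·0.2588·0.9659 = 18.900 kPa
FS = 32.286 / 18.900 = 1.708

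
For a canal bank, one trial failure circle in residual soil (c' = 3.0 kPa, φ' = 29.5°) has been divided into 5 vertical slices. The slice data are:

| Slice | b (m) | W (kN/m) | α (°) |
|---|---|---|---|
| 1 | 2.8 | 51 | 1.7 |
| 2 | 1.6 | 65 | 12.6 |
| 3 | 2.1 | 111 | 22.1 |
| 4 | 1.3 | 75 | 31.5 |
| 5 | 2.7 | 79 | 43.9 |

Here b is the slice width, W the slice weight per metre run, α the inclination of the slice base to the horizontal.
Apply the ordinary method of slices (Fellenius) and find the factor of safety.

FS = 1.50

Ordinary method of slices: FS = Σ[c'·Δl_i + (W_i cosα_i)·tanφ'] / Σ W_i sinα_i, with Δl_i = b_i / cosα_i.
Slice 1: Δl = 2.8/cos1.7° = 2.801 m; N'_1 = 51·cos1.7° = 51.0; c'Δl = 8.40; W sinα = 1.5
Slice 2: Δl = 1.6/cos12.6° = 1.639 m; N'_2 = 65·cos12.6° = 63.4; c'Δl = 4.92; W sinα = 14.2
Slice 3: Δl = 2.1/cos22.1° = 2.267 m; N'_3 = 111·cos22.1° = 102.8; c'Δl = 6.80; W sinα = 41.8
Slice 4: Δl = 1.3/cos31.5° = 1.525 m; N'_4 = 75·cos31.5° = 63.9; c'Δl = 4.57; W sinα = 39.2
Slice 5: Δl = 2.7/cos43.9° = 3.747 m; N'_5 = 79·cos43.9° = 56.9; c'Δl = 11.24; W sinα = 54.8
Σc'Δl = 35.9 kN/m; ΣN' = 338.1 kN/m; ΣW sinα = 151.4 kN/m
Resisting = 35.9 + 338.1·tan29.5° = 35.9 + 191.3 = 227.2 kN/m
FS = 227.2 / 151.4 = 1.501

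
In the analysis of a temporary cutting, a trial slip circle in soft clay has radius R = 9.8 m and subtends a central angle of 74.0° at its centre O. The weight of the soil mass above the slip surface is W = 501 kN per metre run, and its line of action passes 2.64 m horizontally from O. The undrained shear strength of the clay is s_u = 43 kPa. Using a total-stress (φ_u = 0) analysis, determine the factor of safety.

Taking moments about the centre O, the resisting moment is provided by the undrained shear strength acting along the arc:
Arc length L_a = R·θ = 9.8·(74.0°·π/180) = 9.8·1.2915 = 12.66 m
M_R = s_u·L_a·R = 43·12.66·9.8 = 5333.7 kN·m/m
M_D = W·d = 501·2.64 = 1322.6 kN·m/m
FS = M_R / M_D = 5333.7 / 1322.6 = 4.033

FS = 4.03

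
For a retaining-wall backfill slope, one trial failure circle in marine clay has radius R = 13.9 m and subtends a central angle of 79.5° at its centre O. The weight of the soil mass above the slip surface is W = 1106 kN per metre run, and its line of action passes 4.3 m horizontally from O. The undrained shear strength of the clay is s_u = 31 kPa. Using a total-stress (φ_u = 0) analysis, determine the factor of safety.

FS = 1.75

Taking moments about the centre O, the resisting moment is provided by the undrained shear strength acting along the arc:
Arc length L_a = R·θ = 13.9·(79.5°·π/180) = 13.9·1.3875 = 19.29 m
M_R = s_u·L_a·R = 31·19.29·13.9 = 8310.7 kN·m/m
M_D = W·d = 1106·4.3 = 4755.8 kN·m/m
FS = M_R / M_D = 8310.7 / 4755.8 = 1.747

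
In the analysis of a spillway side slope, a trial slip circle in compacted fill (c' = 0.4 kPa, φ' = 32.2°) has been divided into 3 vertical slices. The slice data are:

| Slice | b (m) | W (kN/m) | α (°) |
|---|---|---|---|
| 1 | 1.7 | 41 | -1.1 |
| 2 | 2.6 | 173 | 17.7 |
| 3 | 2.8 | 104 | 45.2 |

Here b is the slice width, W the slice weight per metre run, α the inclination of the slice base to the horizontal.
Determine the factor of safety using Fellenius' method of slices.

FS = 1.43

Ordinary method of slices: FS = Σ[c'·Δl_i + (W_i cosα_i)·tanφ'] / Σ W_i sinα_i, with Δl_i = b_i / cosα_i.
Slice 1: Δl = 1.7/cos(-1.1°) = 1.700 m; N'_1 = 41·cos(-1.1°) = 41.0; c'Δl = 0.68; W sinα = -0.8
Slice 2: Δl = 2.6/cos17.7° = 2.729 m; N'_2 = 173·cos17.7° = 164.8; c'Δl = 1.09; W sinα = 52.6
Slice 3: Δl = 2.8/cos45.2° = 3.974 m; N'_3 = 104·cos45.2° = 73.3; c'Δl = 1.59; W sinα = 73.8
Σc'Δl = 3.4 kN/m; ΣN' = 279.1 kN/m; ΣW sinα = 125.6 kN/m
Resisting = 3.4 + 279.1·tan32.2° = 3.4 + 175.7 = 179.1 kN/m
FS = 179.1 / 125.6 = 1.426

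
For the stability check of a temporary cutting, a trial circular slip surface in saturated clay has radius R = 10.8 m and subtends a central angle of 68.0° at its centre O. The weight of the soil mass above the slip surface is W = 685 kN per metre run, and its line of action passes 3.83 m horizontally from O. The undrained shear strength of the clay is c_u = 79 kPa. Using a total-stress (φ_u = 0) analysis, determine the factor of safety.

FS = 4.17

Taking moments about the centre O, the resisting moment is provided by the undrained shear strength acting along the arc:
Arc length L_a = R·θ = 10.8·(68.0°·π/180) = 10.8·1.1868 = 12.82 m
M_R = c_u·L_a·R = 79·12.82·10.8 = 10936.1 kN·m/m
M_D = W·d = 685·3.83 = 2623.6 kN·m/m
FS = M_R / M_D = 10936.1 / 2623.6 = 4.168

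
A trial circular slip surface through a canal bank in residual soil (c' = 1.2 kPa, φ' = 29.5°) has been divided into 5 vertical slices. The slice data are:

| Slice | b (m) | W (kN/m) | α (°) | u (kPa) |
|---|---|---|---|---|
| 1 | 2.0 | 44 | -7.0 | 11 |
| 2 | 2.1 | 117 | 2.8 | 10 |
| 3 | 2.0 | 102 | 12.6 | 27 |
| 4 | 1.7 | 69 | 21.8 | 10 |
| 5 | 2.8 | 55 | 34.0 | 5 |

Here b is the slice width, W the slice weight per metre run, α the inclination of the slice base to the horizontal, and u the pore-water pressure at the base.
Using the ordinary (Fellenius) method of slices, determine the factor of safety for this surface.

FS = 1.86

Ordinary method of slices: FS = Σ[c'·Δl_i + (W_i cosα_i − u_i·Δl_i)·tanφ'] / Σ W_i sinα_i, with Δl_i = b_i / cosα_i.
Slice 1: Δl = 2.0/cos(-7.0°) = 2.015 m; N'_1 = 44·cos(-7.0°) − 11·2.015 = 21.5; c'Δl = 2.42; W sinα = -5.4
Slice 2: Δl = 2.1/cos2.8° = 2.103 m; N'_2 = 117·cos2.8° − 10·2.103 = 95.8; c'Δl = 2.52; W sinα = 5.7
Slice 3: Δl = 2.0/cos12.6° = 2.049 m; N'_3 = 102·cos12.6° − 27·2.049 = 44.2; c'Δl = 2.46; W sinα = 22.3
Slice 4: Δl = 1.7/cos21.8° = 1.831 m; N'_4 = 69·cos21.8° − 10·1.831 = 45.8; c'Δl = 2.20; W sinα = 25.6
Slice 5: Δl = 2.8/cos34.0° = 3.377 m; N'_5 = 55·cos34.0° − 5·3.377 = 28.7; c'Δl = 4.05; W sinα = 30.8
Σc'Δl = 13.7 kN/m; ΣN' = 236.0 kN/m; ΣW sinα = 79.0 kN/m
Resisting = 13.7 + 236.0·tan29.5° = 13.7 + 133.5 = 147.2 kN/m
FS = 147.2 / 79.0 = 1.863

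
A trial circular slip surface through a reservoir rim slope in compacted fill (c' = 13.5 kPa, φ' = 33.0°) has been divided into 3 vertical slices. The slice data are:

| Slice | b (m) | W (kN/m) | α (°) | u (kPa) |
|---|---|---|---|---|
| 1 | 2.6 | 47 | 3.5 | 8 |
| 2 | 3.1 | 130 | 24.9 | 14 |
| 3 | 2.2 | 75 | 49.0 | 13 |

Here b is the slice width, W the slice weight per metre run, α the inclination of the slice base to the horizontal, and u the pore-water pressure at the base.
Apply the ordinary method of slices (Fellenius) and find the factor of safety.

Ordinary method of slices: FS = Σ[c'·Δl_i + (W_i cosα_i − u_i·Δl_i)·tanφ'] / Σ W_i sinα_i, with Δl_i = b_i / cosα_i.
Slice 1: Δl = 2.6/cos3.5° = 2.605 m; N'_1 = 47·cos3.5° − 8·2.605 = 26.1; c'Δl = 35.17; W sinα = 2.9
Slice 2: Δl = 3.1/cos24.9° = 3.418 m; N'_2 = 130·cos24.9° − 14·3.418 = 70.1; c'Δl = 46.14; W sinα = 54.7
Slice 3: Δl = 2.2/cos49.0° = 3.353 m; N'_3 = 75·cos49.0° − 13·3.353 = 5.6; c'Δl = 45.27; W sinα = 56.6
Σc'Δl = 126.6 kN/m; ΣN' = 101.8 kN/m; ΣW sinα = 114.2 kN/m
Resisting = 126.6 + 101.8·tan33.0° = 126.6 + 66.1 = 192.7 kN/m
FS = 192.7 / 114.2 = 1.687

FS = 1.69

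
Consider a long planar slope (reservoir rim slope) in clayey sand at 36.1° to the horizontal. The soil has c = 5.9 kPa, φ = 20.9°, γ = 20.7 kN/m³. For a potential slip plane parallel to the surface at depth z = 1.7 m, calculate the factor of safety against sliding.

FS = 0.88

For an infinite slope with a slip plane parallel to the surface (no pore pressure): FS = [c + γz cos²β tanφ] / [γz sinβ cosβ].
γz = 20.7·1.7 = 35.19 kN/m²
Numerator = 5.9 + 35.19·cos²36.1°·tan20.9° = 5.9 + 35.19·0.6528·0.3819 = 14.673 kPa
Denominator = 35.19·sin36.1°·cos36.1° = 35.19·0.5892·0.8080 = 16.753 kPa
FS = 14.673 / 16.753 = 0.876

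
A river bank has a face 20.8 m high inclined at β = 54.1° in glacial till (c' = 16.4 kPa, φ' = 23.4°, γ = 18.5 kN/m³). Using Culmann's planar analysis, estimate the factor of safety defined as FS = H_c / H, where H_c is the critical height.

H_c = (4c'/γ) · sinβ cosφ' / [1 − cos(β − φ')]
    = (4·16.4/18.5) · sin54.1°·cos23.4° / [1 − cos30.7°]
    = 3.546 · 0.7434 / 0.1401 = 18.81 m
FS = H_c / H = 18.81 / 20.8 = 0.904

FS = 0.90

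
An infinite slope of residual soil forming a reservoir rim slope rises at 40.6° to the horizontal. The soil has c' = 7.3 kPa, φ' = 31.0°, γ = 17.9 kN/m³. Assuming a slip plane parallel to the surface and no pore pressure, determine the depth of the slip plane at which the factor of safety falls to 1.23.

Setting FS = 1.23 in FS = [c' + γz cos²β tanφ'] / [γz sinβ cosβ] and solving for z:
z = c' / [γ cosβ (FS·sinβ − cosβ·tanφ')]
  = 7.3 / [17.9·cos40.6°·(1.23·sin40.6° − cos40.6°·tan31.0°)]
  = 7.3 / [17.9·0.7593·(1.23·0.6508 − 0.7593·0.6009)]
  = 7.3 / 4.6785 = 1.560 m

z = 1.56 m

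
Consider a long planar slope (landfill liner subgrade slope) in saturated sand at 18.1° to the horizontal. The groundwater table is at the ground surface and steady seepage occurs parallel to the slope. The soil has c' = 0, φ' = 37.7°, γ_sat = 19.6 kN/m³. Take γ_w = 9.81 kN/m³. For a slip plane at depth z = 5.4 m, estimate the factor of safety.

FS = 1.18

With seepage parallel to the slope and the water table at the surface, the effective normal stress on the slip plane uses the buoyant unit weight γ' = γ_sat − γ_w while the driving shear stress uses γ_sat:
FS = [c' + γ' z cos²β tanφ'] / [γ_sat z sinβ cosβ]
(For c' = 0 this reduces to FS = (γ'/γ_sat)·tanφ'/tanβ.)
γ' = 19.6 − 9.81 = 9.79 kN/m³
Numerator = 0.0 + 9.79·5.4·cos²18.1°·tan37.7° = 0.0 + 9.79·5.4·0.9035·0.7729 = 36.916 kPa
Denominator = 19.6·5.4·sin18.1°·cos18.1° = 19.6·5.4·0.3107·0.9505 = 31.255 kPa
FS = 36.916 / 31.255 = 1.181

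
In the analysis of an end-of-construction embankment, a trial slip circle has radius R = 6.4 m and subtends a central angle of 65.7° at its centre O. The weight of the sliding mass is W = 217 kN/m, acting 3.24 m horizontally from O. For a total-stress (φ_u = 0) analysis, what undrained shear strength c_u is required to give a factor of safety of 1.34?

FS = c_u·L_a·R / (W·d), so c_u = FS·W·d / (L_a·R).
Arc length L_a = R·θ = 6.4·(65.7°·π/180) = 6.4·1.1467 = 7.34 m
c_u = 1.34·217·3.24 / (7.34·6.4) = 942.1 / 46.97 = 20.06 kPa

c_u = 20.1 kPa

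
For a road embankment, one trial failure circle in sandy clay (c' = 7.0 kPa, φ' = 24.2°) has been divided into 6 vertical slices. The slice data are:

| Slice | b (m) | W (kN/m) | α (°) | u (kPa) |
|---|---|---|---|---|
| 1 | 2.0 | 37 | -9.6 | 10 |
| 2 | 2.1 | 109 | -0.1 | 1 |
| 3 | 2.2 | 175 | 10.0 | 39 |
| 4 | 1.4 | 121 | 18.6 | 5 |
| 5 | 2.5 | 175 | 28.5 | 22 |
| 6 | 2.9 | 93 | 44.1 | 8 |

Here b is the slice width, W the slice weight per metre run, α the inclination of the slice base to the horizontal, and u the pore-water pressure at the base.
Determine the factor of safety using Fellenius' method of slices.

FS = 1.43

Ordinary method of slices: FS = Σ[c'·Δl_i + (W_i cosα_i − u_i·Δl_i)·tanφ'] / Σ W_i sinα_i, with Δl_i = b_i / cosα_i.
Slice 1: Δl = 2.0/cos(-9.6°) = 2.028 m; N'_1 = 37·cos(-9.6°) − 10·2.028 = 16.2; c'Δl = 14.20; W sinα = -6.2
Slice 2: Δl = 2.1/cos(-0.1°) = 2.100 m; N'_2 = 109·cos(-0.1°) − 1·2.100 = 106.9; c'Δl = 14.70; W sinα = -0.2
Slice 3: Δl = 2.2/cos10.0° = 2.234 m; N'_3 = 175·cos10.0° − 39·2.234 = 85.2; c'Δl = 15.64; W sinα = 30.4
Slice 4: Δl = 1.4/cos18.6° = 1.477 m; N'_4 = 121·cos18.6° − 5·1.477 = 107.3; c'Δl = 10.34; W sinα = 38.6
Slice 5: Δl = 2.5/cos28.5° = 2.845 m; N'_5 = 175·cos28.5° − 22·2.845 = 91.2; c'Δl = 19.91; W sinα = 83.5
Slice 6: Δl = 2.9/cos44.1° = 4.038 m; N'_6 = 93·cos44.1° − 8·4.038 = 34.5; c'Δl = 28.27; W sinα = 64.7
Σc'Δl = 103.1 kN/m; ΣN' = 441.3 kN/m; ΣW sinα = 210.8 kN/m
Resisting = 103.1 + 441.3·tan24.2° = 103.1 + 198.3 = 301.4 kN/m
FS = 301.4 / 210.8 = 1.429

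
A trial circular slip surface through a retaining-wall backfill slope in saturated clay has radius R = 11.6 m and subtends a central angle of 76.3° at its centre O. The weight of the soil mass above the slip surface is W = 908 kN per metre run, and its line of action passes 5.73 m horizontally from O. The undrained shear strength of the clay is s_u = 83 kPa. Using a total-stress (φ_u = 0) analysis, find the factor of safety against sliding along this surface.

FS = 2.86

Taking moments about the centre O, the resisting moment is provided by the undrained shear strength acting along the arc:
Arc length L_a = R·θ = 11.6·(76.3°·π/180) = 11.6·1.3317 = 15.45 m
M_R = s_u·L_a·R = 83·15.45·11.6 = 14872.9 kN·m/m
M_D = W·d = 908·5.73 = 5202.8 kN·m/m
FS = M_R / M_D = 14872.9 / 5202.8 = 2.859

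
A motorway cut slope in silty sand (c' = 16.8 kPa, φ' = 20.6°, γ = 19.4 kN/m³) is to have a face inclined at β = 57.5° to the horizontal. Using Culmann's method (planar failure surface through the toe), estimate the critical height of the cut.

H_c = 13.65 m

Culmann's analysis gives the critical failure plane at α_cr = (β + φ')/2 = (57.5 + 20.6)/2 = 39.0°, and the critical height
H_c = (4c'/γ) · sinβ cosφ' / [1 − cos(β − φ')]
    = (4·16.8/19.4) · sin57.5°·cos20.6° / [1 − cos(36.9°)]
    = 3.464 · 0.8434·0.9361 / [1 − 0.7997]
    = 3.464 · 0.7895 / 0.2003
    = 13.65 m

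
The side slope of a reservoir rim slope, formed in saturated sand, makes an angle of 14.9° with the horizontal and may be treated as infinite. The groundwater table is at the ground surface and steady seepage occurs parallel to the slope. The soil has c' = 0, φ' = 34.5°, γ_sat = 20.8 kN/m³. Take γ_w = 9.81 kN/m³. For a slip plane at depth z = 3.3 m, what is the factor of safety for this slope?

FS = 1.36

With seepage parallel to the slope and the water table at the surface, the effective normal stress on the slip plane uses the buoyant unit weight γ' = γ_sat − γ_w while the driving shear stress uses γ_sat:
FS = [c' + γ' z cos²β tanφ'] / [γ_sat z sinβ cosβ]
(For c' = 0 this reduces to FS = (γ'/γ_sat)·tanφ'/tanβ.)
γ' = 20.8 − 9.81 = 10.99 kN/m³
Numerator = 0.0 + 10.99·3.3·cos²14.9°·tan34.5° = 0.0 + 10.99·3.3·0.9339·0.6873 = 23.278 kPa
Denominator = 20.8·3.3·sin14.9°·cos14.9° = 20.8·3.3·0.2571·0.9664 = 17.056 kPa
FS = 23.278 / 17.056 = 1.365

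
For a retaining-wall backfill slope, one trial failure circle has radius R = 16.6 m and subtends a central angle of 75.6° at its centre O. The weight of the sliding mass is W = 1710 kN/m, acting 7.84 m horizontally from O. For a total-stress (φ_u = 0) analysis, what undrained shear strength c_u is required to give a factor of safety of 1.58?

c_u = 58.3 kPa

FS = c_u·L_a·R / (W·d), so c_u = FS·W·d / (L_a·R).
Arc length L_a = R·θ = 16.6·(75.6°·π/180) = 16.6·1.3195 = 21.90 m
c_u = 1.58·1710·7.84 / (21.90·16.6) = 21182.1 / 363.59 = 58.26 kPa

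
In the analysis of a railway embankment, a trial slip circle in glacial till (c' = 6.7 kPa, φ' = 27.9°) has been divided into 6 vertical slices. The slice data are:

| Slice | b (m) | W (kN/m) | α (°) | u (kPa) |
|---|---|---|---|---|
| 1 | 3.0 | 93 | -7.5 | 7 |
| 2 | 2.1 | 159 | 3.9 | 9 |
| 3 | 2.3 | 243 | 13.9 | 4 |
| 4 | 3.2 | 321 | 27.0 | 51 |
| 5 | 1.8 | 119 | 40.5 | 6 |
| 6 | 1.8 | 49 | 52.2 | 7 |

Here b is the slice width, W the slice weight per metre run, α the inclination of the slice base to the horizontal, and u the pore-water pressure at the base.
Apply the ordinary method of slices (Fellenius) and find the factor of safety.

FS = 1.38

Ordinary method of slices: FS = Σ[c'·Δl_i + (W_i cosα_i − u_i·Δl_i)·tanφ'] / Σ W_i sinα_i, with Δl_i = b_i / cosα_i.
Slice 1: Δl = 3.0/cos(-7.5°) = 3.026 m; N'_1 = 93·cos(-7.5°) − 7·3.026 = 71.0; c'Δl = 20.27; W sinα = -12.1
Slice 2: Δl = 2.1/cos3.9° = 2.105 m; N'_2 = 159·cos3.9° − 9·2.105 = 139.7; c'Δl = 14.10; W sinα = 10.8
Slice 3: Δl = 2.3/cos13.9° = 2.369 m; N'_3 = 243·cos13.9° − 4·2.369 = 226.4; c'Δl = 15.87; W sinα = 58.4
Slice 4: Δl = 3.2/cos27.0° = 3.591 m; N'_4 = 321·cos27.0° − 51·3.591 = 102.8; c'Δl = 24.06; W sinα = 145.7
Slice 5: Δl = 1.8/cos40.5° = 2.367 m; N'_5 = 119·cos40.5° − 6·2.367 = 76.3; c'Δl = 15.86; W sinα = 77.3
Slice 6: Δl = 1.8/cos52.2° = 2.937 m; N'_6 = 49·cos52.2° − 7·2.937 = 9.5; c'Δl = 19.68; W sinα = 38.7
Σc'Δl = 109.9 kN/m; ΣN' = 625.7 kN/m; ΣW sinα = 318.8 kN/m
Resisting = 109.9 + 625.7·tan27.9° = 109.9 + 331.3 = 441.2 kN/m
FS = 441.2 / 318.8 = 1.384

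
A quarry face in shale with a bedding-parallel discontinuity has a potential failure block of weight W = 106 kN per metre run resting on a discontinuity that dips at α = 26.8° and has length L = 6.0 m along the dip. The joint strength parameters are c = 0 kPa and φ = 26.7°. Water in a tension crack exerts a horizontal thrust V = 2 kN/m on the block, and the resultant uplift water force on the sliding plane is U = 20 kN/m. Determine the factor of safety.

Resolving the block weight along and normal to the plane and applying the Mohr–Coulomb strength on the joint:
N' = W cosα − U − V sinα = 106·cos26.8° − 20 − 2·sin26.8° = 73.7 kN/m
Driving force T = W sinα + V cosα = 106·sin26.8° + 2·cos26.8° = 49.6 kN/m
Resisting force R = c·L + N'·tanφ = 0·6.0 + 73.7·tan26.7° = 0.0 + 37.1 = 37.1 kN/m
FS = R / T = 37.1 / 49.6 = 0.748

FS = 0.75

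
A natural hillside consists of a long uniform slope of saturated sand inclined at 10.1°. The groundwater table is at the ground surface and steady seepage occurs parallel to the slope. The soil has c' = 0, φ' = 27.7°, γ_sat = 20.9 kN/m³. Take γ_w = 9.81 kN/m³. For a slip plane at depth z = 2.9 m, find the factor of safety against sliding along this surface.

With seepage parallel to the slope and the water table at the surface, the effective normal stress on the slip plane uses the buoyant unit weight γ' = γ_sat − γ_w while the driving shear stress uses γ_sat:
FS = [c' + γ' z cos²β tanφ'] / [γ_sat z sinβ cosβ]
(For c' = 0 this reduces to FS = (γ'/γ_sat)·tanφ'/tanβ.)
γ' = 20.9 − 9.81 = 11.09 kN/m³
Numerator = 0.0 + 11.09·2.9·cos²10.1°·tan27.7° = 0.0 + 11.09·2.9·0.9692·0.5250 = 16.366 kPa
Denominator = 20.9·2.9·sin10.1°·cos10.1° = 20.9·2.9·0.1754·0.9845 = 10.464 kPa
FS = 16.366 / 10.464 = 1.564

FS = 1.56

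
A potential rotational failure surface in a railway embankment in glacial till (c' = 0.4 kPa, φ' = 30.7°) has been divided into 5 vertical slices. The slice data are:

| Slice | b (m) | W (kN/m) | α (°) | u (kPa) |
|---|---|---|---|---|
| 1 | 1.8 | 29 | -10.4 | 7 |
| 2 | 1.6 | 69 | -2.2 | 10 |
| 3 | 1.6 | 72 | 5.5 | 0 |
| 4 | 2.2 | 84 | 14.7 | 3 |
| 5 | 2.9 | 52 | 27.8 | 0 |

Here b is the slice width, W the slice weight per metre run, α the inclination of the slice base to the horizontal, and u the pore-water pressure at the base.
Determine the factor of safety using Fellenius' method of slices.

FS = 3.57

Ordinary method of slices: FS = Σ[c'·Δl_i + (W_i cosα_i − u_i·Δl_i)·tanφ'] / Σ W_i sinα_i, with Δl_i = b_i / cosα_i.
Slice 1: Δl = 1.8/cos(-10.4°) = 1.830 m; N'_1 = 29·cos(-10.4°) − 7·1.830 = 15.7; c'Δl = 0.73; W sinα = -5.2
Slice 2: Δl = 1.6/cos(-2.2°) = 1.601 m; N'_2 = 69·cos(-2.2°) − 10·1.601 = 52.9; c'Δl = 0.64; W sinα = -2.6
Slice 3: Δl = 1.6/cos5.5° = 1.607 m; N'_3 = 72·cos5.5° − 0·1.607 = 71.7; c'Δl = 0.64; W sinα = 6.9
Slice 4: Δl = 2.2/cos14.7° = 2.274 m; N'_4 = 84·cos14.7° − 3·2.274 = 74.4; c'Δl = 0.91; W sinα = 21.3
Slice 5: Δl = 2.9/cos27.8° = 3.278 m; N'_5 = 52·cos27.8° − 0·3.278 = 46.0; c'Δl = 1.31; W sinα = 24.3
Σc'Δl = 4.2 kN/m; ΣN' = 260.7 kN/m; ΣW sinα = 44.6 kN/m
Resisting = 4.2 + 260.7·tan30.7° = 4.2 + 154.8 = 159.1 kN/m
FS = 159.1 / 44.6 = 3.567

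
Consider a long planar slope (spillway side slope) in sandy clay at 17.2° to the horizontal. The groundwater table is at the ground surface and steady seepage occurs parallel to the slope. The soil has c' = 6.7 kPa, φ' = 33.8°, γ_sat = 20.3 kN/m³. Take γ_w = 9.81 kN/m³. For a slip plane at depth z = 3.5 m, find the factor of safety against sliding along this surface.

With seepage parallel to the slope and the water table at the surface, the effective normal stress on the slip plane uses the buoyant unit weight γ' = γ_sat − γ_w while the driving shear stress uses γ_sat:
FS = [c' + γ' z cos²β tanφ'] / [γ_sat z sinβ cosβ]
γ' = 20.3 − 9.81 = 10.49 kN/m³
Numerator = 6.7 + 10.49·3.5·cos²17.2°·tan33.8° = 6.7 + 10.49·3.5·0.9126·0.6694 = 29.129 kPa
Denominator = 20.3·3.5·sin17.2°·cos17.2° = 20.3·3.5·0.2957·0.9553 = 20.070 kPa
FS = 29.129 / 20.070 = 1.451

FS = 1.45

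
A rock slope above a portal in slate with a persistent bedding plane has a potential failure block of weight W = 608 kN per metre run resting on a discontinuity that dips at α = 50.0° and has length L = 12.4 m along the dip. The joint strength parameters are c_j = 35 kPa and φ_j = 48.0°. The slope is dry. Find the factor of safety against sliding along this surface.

FS = 1.86

Resolving the block weight along and normal to the plane and applying the Mohr–Coulomb strength on the joint:
N' = W cosα = 608·cos50.0° = 390.8 kN/m
Driving force T = W sinα = 608·sin50.0° = 465.8 kN/m
Resisting force R = c_j·L + N'·tanφ_j = 35·12.4 + 390.8·tan48.0° = 434.0 + 434.0 = 868.0 kN/m
FS = R / T = 868.0 / 465.8 = 1.864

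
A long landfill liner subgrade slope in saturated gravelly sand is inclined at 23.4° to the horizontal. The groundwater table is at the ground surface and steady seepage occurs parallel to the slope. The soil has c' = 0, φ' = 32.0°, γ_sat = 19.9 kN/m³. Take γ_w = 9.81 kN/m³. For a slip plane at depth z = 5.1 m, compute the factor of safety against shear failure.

FS = 0.73

With seepage parallel to the slope and the water table at the surface, the effective normal stress on the slip plane uses the buoyant unit weight γ' = γ_sat − γ_w while the driving shear stress uses γ_sat:
FS = [c' + γ' z cos²β tanφ'] / [γ_sat z sinβ cosβ]
(For c' = 0 this reduces to FS = (γ'/γ_sat)·tanφ'/tanβ.)
γ' = 19.9 − 9.81 = 10.09 kN/m³
Numerator = 0.0 + 10.09·5.1·cos²23.4°·tan32.0° = 0.0 + 10.09·5.1·0.8423·0.6249 = 27.083 kPa
Denominator = 19.9·5.1·sin23.4°·cos23.4° = 19.9·5.1·0.3971·0.9178 = 36.992 kPa
FS = 27.083 / 36.992 = 0.732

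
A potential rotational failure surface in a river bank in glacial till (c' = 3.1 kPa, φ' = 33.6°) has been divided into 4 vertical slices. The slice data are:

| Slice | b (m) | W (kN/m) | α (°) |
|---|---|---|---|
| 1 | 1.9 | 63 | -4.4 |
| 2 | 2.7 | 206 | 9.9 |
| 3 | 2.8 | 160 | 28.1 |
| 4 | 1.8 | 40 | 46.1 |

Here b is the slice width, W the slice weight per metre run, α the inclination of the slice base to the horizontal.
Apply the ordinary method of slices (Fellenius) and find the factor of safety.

FS = 2.38

Ordinary method of slices: FS = Σ[c'·Δl_i + (W_i cosα_i)·tanφ'] / Σ W_i sinα_i, with Δl_i = b_i / cosα_i.
Slice 1: Δl = 1.9/cos(-4.4°) = 1.906 m; N'_1 = 63·cos(-4.4°) = 62.8; c'Δl = 5.91; W sinα = -4.8
Slice 2: Δl = 2.7/cos9.9° = 2.741 m; N'_2 = 206·cos9.9° = 202.9; c'Δl = 8.50; W sinα = 35.4
Slice 3: Δl = 2.8/cos28.1° = 3.174 m; N'_3 = 160·cos28.1° = 141.1; c'Δl = 9.84; W sinα = 75.4
Slice 4: Δl = 1.8/cos46.1° = 2.596 m; N'_4 = 40·cos46.1° = 27.7; c'Δl = 8.05; W sinα = 28.8
Σc'Δl = 32.3 kN/m; ΣN' = 434.6 kN/m; ΣW sinα = 134.8 kN/m
Resisting = 32.3 + 434.6·tan33.6° = 32.3 + 288.8 = 321.1 kN/m
FS = 321.1 / 134.8 = 2.382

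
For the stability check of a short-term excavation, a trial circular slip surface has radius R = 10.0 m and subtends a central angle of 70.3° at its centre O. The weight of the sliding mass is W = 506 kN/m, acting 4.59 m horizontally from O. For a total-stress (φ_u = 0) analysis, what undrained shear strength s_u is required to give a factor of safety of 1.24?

FS = s_u·L_a·R / (W·d), so s_u = FS·W·d / (L_a·R).
Arc length L_a = R·θ = 10.0·(70.3°·π/180) = 10.0·1.2270 = 12.27 m
s_u = 1.24·506·4.59 / (12.27·10.0) = 2879.9 / 122.70 = 23.47 kPa

s_u = 23.5 kPa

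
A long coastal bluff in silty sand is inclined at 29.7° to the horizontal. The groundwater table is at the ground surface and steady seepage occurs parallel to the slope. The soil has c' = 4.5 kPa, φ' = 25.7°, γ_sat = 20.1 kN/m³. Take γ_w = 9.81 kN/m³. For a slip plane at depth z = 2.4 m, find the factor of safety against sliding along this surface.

With seepage parallel to the slope and the water table at the surface, the effective normal stress on the slip plane uses the buoyant unit weight γ' = γ_sat − γ_w while the driving shear stress uses γ_sat:
FS = [c' + γ' z cos²β tanφ'] / [γ_sat z sinβ cosβ]
γ' = 20.1 − 9.81 = 10.29 kN/m³
Numerator = 4.5 + 10.29·2.4·cos²29.7°·tan25.7° = 4.5 + 10.29·2.4·0.7545·0.4813 = 13.468 kPa
Denominator = 20.1·2.4·sin29.7°·cos29.7° = 20.1·2.4·0.4955·0.8686 = 20.761 kPa
FS = 13.468 / 20.761 = 0.649

FS = 0.65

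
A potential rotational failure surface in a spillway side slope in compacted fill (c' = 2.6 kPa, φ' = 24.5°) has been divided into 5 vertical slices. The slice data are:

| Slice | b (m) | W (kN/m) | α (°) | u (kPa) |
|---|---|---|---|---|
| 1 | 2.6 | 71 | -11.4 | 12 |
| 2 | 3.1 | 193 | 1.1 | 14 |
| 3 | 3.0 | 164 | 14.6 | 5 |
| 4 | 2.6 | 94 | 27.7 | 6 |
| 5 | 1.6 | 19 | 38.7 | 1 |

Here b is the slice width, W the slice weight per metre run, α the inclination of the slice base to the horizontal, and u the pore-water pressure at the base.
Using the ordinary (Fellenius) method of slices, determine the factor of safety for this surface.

FS = 2.57

Ordinary method of slices: FS = Σ[c'·Δl_i + (W_i cosα_i − u_i·Δl_i)·tanφ'] / Σ W_i sinα_i, with Δl_i = b_i / cosα_i.
Slice 1: Δl = 2.6/cos(-11.4°) = 2.652 m; N'_1 = 71·cos(-11.4°) − 12·2.652 = 37.8; c'Δl = 6.90; W sinα = -14.0
Slice 2: Δl = 3.1/cos1.1° = 3.101 m; N'_2 = 193·cos1.1° − 14·3.101 = 149.6; c'Δl = 8.06; W sinα = 3.7
Slice 3: Δl = 3.0/cos14.6° = 3.100 m; N'_3 = 164·cos14.6° − 5·3.100 = 143.2; c'Δl = 8.06; W sinα = 41.3
Slice 4: Δl = 2.6/cos27.7° = 2.937 m; N'_4 = 94·cos27.7° − 6·2.937 = 65.6; c'Δl = 7.64; W sinα = 43.7
Slice 5: Δl = 1.6/cos38.7° = 2.050 m; N'_5 = 19·cos38.7° − 1·2.050 = 12.8; c'Δl = 5.33; W sinα = 11.9
Σc'Δl = 36.0 kN/m; ΣN' = 408.9 kN/m; ΣW sinα = 86.6 kN/m
Resisting = 36.0 + 408.9·tan24.5° = 36.0 + 186.4 = 222.3 kN/m
FS = 222.3 / 86.6 = 2.568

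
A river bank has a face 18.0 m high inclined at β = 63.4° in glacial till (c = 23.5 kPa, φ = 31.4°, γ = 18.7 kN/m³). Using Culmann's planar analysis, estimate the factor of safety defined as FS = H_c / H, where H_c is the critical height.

FS = 1.40

H_c = (4c/γ) · sinβ cosφ / [1 − cos(β − φ)]
    = (4·23.5/18.7) · sin63.4°·cos31.4° / [1 − cos32.0°]
    = 5.027 · 0.7632 / 0.1520 = 25.25 m
FS = H_c / H = 25.25 / 18.0 = 1.403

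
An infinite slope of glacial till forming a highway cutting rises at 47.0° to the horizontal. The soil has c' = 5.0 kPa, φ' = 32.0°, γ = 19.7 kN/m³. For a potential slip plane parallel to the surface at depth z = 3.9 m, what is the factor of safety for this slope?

For an infinite slope with a slip plane parallel to the surface (no pore pressure): FS = [c' + γz cos²β tanφ'] / [γz sinβ cosβ].
γz = 19.7·3.9 = 76.83 kN/m²
Numerator = 5.0 + 76.83·cos²47.0°·tan32.0° = 5.0 + 76.83·0.4651·0.6249 = 27.330 kPa
Denominator = 76.83·sin47.0°·cos47.0° = 76.83·0.7314·0.6820 = 38.321 kPa
FS = 27.330 / 38.321 = 0.713

FS = 0.71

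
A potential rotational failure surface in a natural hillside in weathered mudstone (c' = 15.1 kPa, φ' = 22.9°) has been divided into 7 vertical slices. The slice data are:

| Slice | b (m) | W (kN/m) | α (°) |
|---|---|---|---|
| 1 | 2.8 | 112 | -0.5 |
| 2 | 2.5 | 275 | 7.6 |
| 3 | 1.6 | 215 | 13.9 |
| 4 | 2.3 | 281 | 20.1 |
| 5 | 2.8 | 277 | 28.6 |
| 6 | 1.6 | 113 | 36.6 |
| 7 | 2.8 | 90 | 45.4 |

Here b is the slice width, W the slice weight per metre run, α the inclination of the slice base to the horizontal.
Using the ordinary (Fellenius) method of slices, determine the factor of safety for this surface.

Ordinary method of slices: FS = Σ[c'·Δl_i + (W_i cosα_i)·tanφ'] / Σ W_i sinα_i, with Δl_i = b_i / cosα_i.
Slice 1: Δl = 2.8/cos(-0.5°) = 2.800 m; N'_1 = 112·cos(-0.5°) = 112.0; c'Δl = 42.28; W sinα = -1.0
Slice 2: Δl = 2.5/cos7.6° = 2.522 m; N'_2 = 275·cos7.6° = 272.6; c'Δl = 38.08; W sinα = 36.4
Slice 3: Δl = 1.6/cos13.9° = 1.648 m; N'_3 = 215·cos13.9° = 208.7; c'Δl = 24.89; W sinα = 51.6
Slice 4: Δl = 2.3/cos20.1° = 2.449 m; N'_4 = 281·cos20.1° = 263.9; c'Δl = 36.98; W sinα = 96.6
Slice 5: Δl = 2.8/cos28.6° = 3.189 m; N'_5 = 277·cos28.6° = 243.2; c'Δl = 48.16; W sinα = 132.6
Slice 6: Δl = 1.6/cos36.6° = 1.993 m; N'_6 = 113·cos36.6° = 90.7; c'Δl = 30.09; W sinα = 67.4
Slice 7: Δl = 2.8/cos45.4° = 3.988 m; N'_7 = 90·cos45.4° = 63.2; c'Δl = 60.21; W sinα = 64.1
Σc'Δl = 280.7 kN/m; ΣN' = 1254.3 kN/m; ΣW sinα = 447.7 kN/m
Resisting = 280.7 + 1254.3·tan22.9° = 280.7 + 529.8 = 810.5 kN/m
FS = 810.5 / 447.7 = 1.811

FS = 1.81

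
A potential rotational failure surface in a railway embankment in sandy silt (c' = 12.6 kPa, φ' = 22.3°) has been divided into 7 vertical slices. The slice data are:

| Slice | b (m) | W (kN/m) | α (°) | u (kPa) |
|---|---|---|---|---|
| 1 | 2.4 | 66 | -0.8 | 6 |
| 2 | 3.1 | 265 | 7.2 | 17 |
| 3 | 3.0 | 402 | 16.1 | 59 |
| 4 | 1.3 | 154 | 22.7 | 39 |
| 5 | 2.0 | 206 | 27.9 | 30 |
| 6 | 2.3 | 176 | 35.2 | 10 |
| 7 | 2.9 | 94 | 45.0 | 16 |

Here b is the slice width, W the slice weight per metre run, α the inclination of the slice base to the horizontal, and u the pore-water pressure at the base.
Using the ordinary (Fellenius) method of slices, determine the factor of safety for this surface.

FS = 1.20

Ordinary method of slices: FS = Σ[c'·Δl_i + (W_i cosα_i − u_i·Δl_i)·tanφ'] / Σ W_i sinα_i, with Δl_i = b_i / cosα_i.
Slice 1: Δl = 2.4/cos(-0.8°) = 2.400 m; N'_1 = 66·cos(-0.8°) − 6·2.400 = 51.6; c'Δl = 30.24; W sinα = -0.9
Slice 2: Δl = 3.1/cos7.2° = 3.125 m; N'_2 = 265·cos7.2° − 17·3.125 = 209.8; c'Δl = 39.37; W sinα = 33.2
Slice 3: Δl = 3.0/cos16.1° = 3.122 m; N'_3 = 402·cos16.1° − 59·3.122 = 202.0; c'Δl = 39.34; W sinα = 111.5
Slice 4: Δl = 1.3/cos22.7° = 1.409 m; N'_4 = 154·cos22.7° − 39·1.409 = 87.1; c'Δl = 17.76; W sinα = 59.4
Slice 5: Δl = 2.0/cos27.9° = 2.263 m; N'_5 = 206·cos27.9° − 30·2.263 = 114.2; c'Δl = 28.51; W sinα = 96.4
Slice 6: Δl = 2.3/cos35.2° = 2.815 m; N'_6 = 176·cos35.2° − 10·2.815 = 115.7; c'Δl = 35.46; W sinα = 101.5
Slice 7: Δl = 2.9/cos45.0° = 4.101 m; N'_7 = 94·cos45.0° − 16·4.101 = 0.8; c'Δl = 51.68; W sinα = 66.5
Σc'Δl = 242.4 kN/m; ΣN' = 781.2 kN/m; ΣW sinα = 467.5 kN/m
Resisting = 242.4 + 781.2·tan22.3° = 242.4 + 320.4 = 562.8 kN/m
FS = 562.8 / 467.5 = 1.204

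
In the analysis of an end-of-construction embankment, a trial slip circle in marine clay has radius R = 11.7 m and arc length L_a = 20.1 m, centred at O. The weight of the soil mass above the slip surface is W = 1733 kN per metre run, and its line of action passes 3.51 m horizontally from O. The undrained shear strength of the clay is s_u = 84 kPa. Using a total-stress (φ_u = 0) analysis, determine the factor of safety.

FS = 3.25

Taking moments about the centre O, the resisting moment is provided by the undrained shear strength acting along the arc:
M_R = s_u·L_a·R = 84·20.10·11.7 = 19754.3 kN·m/m
M_D = W·d = 1733·3.51 = 6082.8 kN·m/m
FS = M_R / M_D = 19754.3 / 6082.8 = 3.248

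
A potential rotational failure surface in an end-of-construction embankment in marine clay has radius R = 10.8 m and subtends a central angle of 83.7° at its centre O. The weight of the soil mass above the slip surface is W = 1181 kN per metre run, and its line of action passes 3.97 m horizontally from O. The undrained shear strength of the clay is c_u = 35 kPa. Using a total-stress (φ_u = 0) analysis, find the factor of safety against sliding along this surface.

Taking moments about the centre O, the resisting moment is provided by the undrained shear strength acting along the arc:
Arc length L_a = R·θ = 10.8·(83.7°·π/180) = 10.8·1.4608 = 15.78 m
M_R = c_u·L_a·R = 35·15.78·10.8 = 5963.7 kN·m/m
M_D = W·d = 1181·3.97 = 4688.6 kN·m/m
FS = M_R / M_D = 5963.7 / 4688.6 = 1.272

FS = 1.27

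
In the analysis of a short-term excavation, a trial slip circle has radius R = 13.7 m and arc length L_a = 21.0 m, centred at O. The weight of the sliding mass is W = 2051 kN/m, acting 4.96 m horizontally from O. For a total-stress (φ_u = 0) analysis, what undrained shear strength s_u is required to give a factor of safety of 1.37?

s_u = 48.4 kPa

FS = s_u·L_a·R / (W·d), so s_u = FS·W·d / (L_a·R).
s_u = 1.37·2051·4.96 / (21.00·13.7) = 13937.0 / 287.70 = 48.44 kPa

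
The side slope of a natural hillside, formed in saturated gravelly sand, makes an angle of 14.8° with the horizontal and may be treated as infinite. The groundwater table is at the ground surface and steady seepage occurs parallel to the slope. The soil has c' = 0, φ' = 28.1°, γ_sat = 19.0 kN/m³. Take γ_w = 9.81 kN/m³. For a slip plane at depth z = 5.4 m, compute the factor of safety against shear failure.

FS = 0.98

With seepage parallel to the slope and the water table at the surface, the effective normal stress on the slip plane uses the buoyant unit weight γ' = γ_sat − γ_w while the driving shear stress uses γ_sat:
FS = [c' + γ' z cos²β tanφ'] / [γ_sat z sinβ cosβ]
(For c' = 0 this reduces to FS = (γ'/γ_sat)·tanφ'/tanβ.)
γ' = 19.0 − 9.81 = 9.19 kN/m³
Numerator = 0.0 + 9.19·5.4·cos²14.8°·tan28.1° = 0.0 + 9.19·5.4·0.9347·0.5340 = 24.769 kPa
Denominator = 19.0·5.4·sin14.8°·cos14.8° = 19.0·5.4·0.2554·0.9668 = 25.339 kPa
FS = 24.769 / 25.339 = 0.977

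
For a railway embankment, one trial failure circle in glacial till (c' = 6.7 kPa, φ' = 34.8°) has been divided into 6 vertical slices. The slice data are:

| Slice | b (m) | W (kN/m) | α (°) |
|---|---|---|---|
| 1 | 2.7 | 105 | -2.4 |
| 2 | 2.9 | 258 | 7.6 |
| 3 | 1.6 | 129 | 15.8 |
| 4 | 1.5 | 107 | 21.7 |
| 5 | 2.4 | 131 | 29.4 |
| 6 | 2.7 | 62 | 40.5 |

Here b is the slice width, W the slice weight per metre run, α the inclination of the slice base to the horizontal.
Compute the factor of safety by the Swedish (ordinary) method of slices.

Ordinary method of slices: FS = Σ[c'·Δl_i + (W_i cosα_i)·tanφ'] / Σ W_i sinα_i, with Δl_i = b_i / cosα_i.
Slice 1: Δl = 2.7/cos(-2.4°) = 2.702 m; N'_1 = 105·cos(-2.4°) = 104.9; c'Δl = 18.11; W sinα = -4.4
Slice 2: Δl = 2.9/cos7.6° = 2.926 m; N'_2 = 258·cos7.6° = 255.7; c'Δl = 19.60; W sinα = 34.1
Slice 3: Δl = 1.6/cos15.8° = 1.663 m; N'_3 = 129·cos15.8° = 124.1; c'Δl = 11.14; W sinα = 35.1
Slice 4: Δl = 1.5/cos21.7° = 1.614 m; N'_4 = 107·cos21.7° = 99.4; c'Δl = 10.82; W sinα = 39.6
Slice 5: Δl = 2.4/cos29.4° = 2.755 m; N'_5 = 131·cos29.4° = 114.1; c'Δl = 18.46; W sinα = 64.3
Slice 6: Δl = 2.7/cos40.5° = 3.551 m; N'_6 = 62·cos40.5° = 47.1; c'Δl = 23.79; W sinα = 40.3
Σc'Δl = 101.9 kN/m; ΣN' = 745.5 kN/m; ΣW sinα = 209.0 kN/m
Resisting = 101.9 + 745.5·tan34.8° = 101.9 + 518.1 = 620.0 kN/m
FS = 620.0 / 209.0 = 2.967

FS = 2.97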